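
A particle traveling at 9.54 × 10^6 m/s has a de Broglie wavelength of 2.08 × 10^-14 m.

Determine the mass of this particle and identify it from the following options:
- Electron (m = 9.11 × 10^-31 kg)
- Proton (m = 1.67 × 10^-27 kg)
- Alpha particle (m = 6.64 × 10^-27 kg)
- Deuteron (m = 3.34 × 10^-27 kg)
The particle is a deuteron.

From λ = h/(mv), solve for mass:

m = h/(λv)
m = (6.626 × 10^-34 J·s) / (2.08 × 10^-14 m × 9.54 × 10^6 m/s)
m = 3.34 × 10^-27 kg

Comparing with the listed masses, this is closest to a deuteron.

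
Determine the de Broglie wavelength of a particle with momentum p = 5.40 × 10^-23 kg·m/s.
1.23 × 10^-11 m

Using the de Broglie relation λ = h/p:

λ = h/p
λ = (6.626 × 10^-34 J·s) / (5.40 × 10^-23 kg·m/s)
λ = 1.23 × 10^-11 m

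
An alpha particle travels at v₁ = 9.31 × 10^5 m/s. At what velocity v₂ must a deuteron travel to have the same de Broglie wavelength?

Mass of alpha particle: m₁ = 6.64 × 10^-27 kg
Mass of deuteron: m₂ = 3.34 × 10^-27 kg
v₂ = 1.85 × 10^6 m/s

For equal de Broglie wavelengths: λ₁ = λ₂

h/(m₁v₁) = h/(m₂v₂)
m₁v₁ = m₂v₂
v₂ = v₁ · (m₁/m₂)

v₂ = 9.31 × 10^5 m/s × (6.64 × 10^-27 kg / 3.34 × 10^-27 kg)
v₂ = 1.85 × 10^6 m/s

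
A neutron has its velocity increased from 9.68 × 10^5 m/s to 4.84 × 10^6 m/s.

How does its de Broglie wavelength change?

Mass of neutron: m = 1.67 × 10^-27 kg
The wavelength decreases by a factor of 5.

Using λ = h/(mv):

Initial wavelength: λ₁ = h/(mv₁) = 4.10 × 10^-13 m
Final wavelength: λ₂ = h/(mv₂) = 8.20 × 10^-14 m

Since λ ∝ 1/v, when velocity increases by a factor of 5, the wavelength decreases by a factor of 5.

λ₂/λ₁ = v₁/v₂ = 1/5

The wavelength decreases by a factor of 5.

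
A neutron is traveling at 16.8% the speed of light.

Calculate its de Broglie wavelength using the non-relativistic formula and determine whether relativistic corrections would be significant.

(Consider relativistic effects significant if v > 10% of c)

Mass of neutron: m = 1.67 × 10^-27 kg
Yes, relativistic corrections are needed.

Using the non-relativistic de Broglie formula λ = h/(mv):

v = 16.8% × c = 5.037 × 10^7 m/s

λ = h/(mv)
λ = (6.626 × 10^-34 J·s) / (1.67 × 10^-27 kg × 5.037 × 10^7 m/s)
λ = 7.88 × 10^-15 m

Since v = 16.8% of c > 10% of c, relativistic corrections ARE significant and the actual wavelength would differ from this non-relativistic estimate.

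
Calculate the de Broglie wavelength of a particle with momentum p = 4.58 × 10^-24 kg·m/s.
1.45 × 10^-10 m

Using the de Broglie relation λ = h/p:

λ = h/p
λ = (6.626 × 10^-34 J·s) / (4.58 × 10^-24 kg·m/s)
λ = 1.45 × 10^-10 m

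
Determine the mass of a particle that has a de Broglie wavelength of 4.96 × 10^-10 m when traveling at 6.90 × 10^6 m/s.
1.94 × 10^-31 kg

From the de Broglie relation λ = h/(mv), we solve for m:

m = h/(λv)
m = (6.626 × 10^-34 J·s) / (4.96 × 10^-10 m × 6.90 × 10^6 m/s)
m = 1.94 × 10^-31 kg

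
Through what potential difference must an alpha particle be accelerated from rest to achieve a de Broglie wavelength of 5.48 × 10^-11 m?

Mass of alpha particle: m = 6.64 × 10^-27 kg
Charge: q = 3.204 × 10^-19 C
3.44 × 10^-2 V

From λ = h/√(2mqV), we solve for V:

λ² = h²/(2mqV)
V = h²/(2mqλ²)
V = (6.626 × 10^-34 J·s)² / (2 × 6.64 × 10^-27 kg × 3.204 × 10^-19 C × (5.48 × 10^-11 m)²)
V = 3.44 × 10^-2 V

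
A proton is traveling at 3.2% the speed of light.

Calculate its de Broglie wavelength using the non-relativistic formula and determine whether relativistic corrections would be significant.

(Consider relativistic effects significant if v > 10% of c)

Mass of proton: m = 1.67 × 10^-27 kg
No, relativistic corrections are not needed.

Using the non-relativistic de Broglie formula λ = h/(mv):

v = 3.2% × c = 9.593 × 10^6 m/s

λ = h/(mv)
λ = (6.626 × 10^-34 J·s) / (1.67 × 10^-27 kg × 9.593 × 10^6 m/s)
λ = 4.14 × 10^-14 m

Since v = 3.2% of c < 10% of c, relativistic corrections are NOT significant and this non-relativistic result is a good approximation.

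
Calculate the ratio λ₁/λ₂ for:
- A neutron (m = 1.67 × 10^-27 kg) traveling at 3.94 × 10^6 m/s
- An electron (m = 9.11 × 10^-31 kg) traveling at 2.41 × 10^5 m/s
λ₁/λ₂ = 3.34 × 10^-5

Using λ = h/(mv):

λ₁ = h/(m₁v₁) = 1.01 × 10^-13 m
λ₂ = h/(m₂v₂) = 3.02 × 10^-9 m

Ratio λ₁/λ₂ = (m₂v₂)/(m₁v₁)
         = (9.11 × 10^-31 kg × 2.41 × 10^5 m/s) / (1.67 × 10^-27 kg × 3.94 × 10^6 m/s)
         = 3.34 × 10^-5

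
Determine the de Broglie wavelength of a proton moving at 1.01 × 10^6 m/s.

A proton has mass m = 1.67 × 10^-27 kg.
3.93 × 10^-13 m

Using the de Broglie relation λ = h/(mv):

λ = h/(mv)
λ = (6.626 × 10^-34 J·s) / (1.67 × 10^-27 kg × 1.01 × 10^6 m/s)
λ = 3.93 × 10^-13 m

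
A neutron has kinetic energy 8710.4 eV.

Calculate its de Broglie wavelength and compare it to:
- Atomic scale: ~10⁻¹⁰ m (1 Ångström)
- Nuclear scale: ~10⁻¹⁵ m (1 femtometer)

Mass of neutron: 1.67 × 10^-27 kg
λ = 3.07 × 10^-13 m, which is between nuclear and atomic scales.

Using λ = h/√(2mKE):

KE = 8710.4 eV = 1.396 × 10^-15 J

λ = h/√(2mKE)
λ = (6.626 × 10^-34 J·s) / √(2 × 1.67 × 10^-27 kg × 1.396 × 10^-15 J)
λ = 3.07 × 10^-13 m

Comparison:
- Atomic scale (10⁻¹⁰ m): λ is 0.0031× this size
- Nuclear scale (10⁻¹⁵ m): λ is 3.1e+02× this size

The wavelength is between nuclear and atomic scales.

This wavelength is appropriate for probing atomic structure but too large for nuclear physics experiments.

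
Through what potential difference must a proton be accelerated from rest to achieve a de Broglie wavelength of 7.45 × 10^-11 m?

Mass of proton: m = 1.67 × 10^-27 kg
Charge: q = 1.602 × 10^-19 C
1.48 × 10^-1 V

From λ = h/√(2mqV), we solve for V:

λ² = h²/(2mqV)
V = h²/(2mqλ²)
V = (6.626 × 10^-34 J·s)² / (2 × 1.67 × 10^-27 kg × 1.602 × 10^-19 C × (7.45 × 10^-11 m)²)
V = 1.48 × 10^-1 V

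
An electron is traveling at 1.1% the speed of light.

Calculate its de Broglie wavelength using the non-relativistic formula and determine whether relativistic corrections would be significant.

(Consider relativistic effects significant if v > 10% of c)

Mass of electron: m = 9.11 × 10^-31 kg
No, relativistic corrections are not needed.

Using the non-relativistic de Broglie formula λ = h/(mv):

v = 1.1% × c = 3.298 × 10^6 m/s

λ = h/(mv)
λ = (6.626 × 10^-34 J·s) / (9.11 × 10^-31 kg × 3.298 × 10^6 m/s)
λ = 2.21 × 10^-10 m

Since v = 1.1% of c < 10% of c, relativistic corrections are NOT significant and this non-relativistic result is a good approximation.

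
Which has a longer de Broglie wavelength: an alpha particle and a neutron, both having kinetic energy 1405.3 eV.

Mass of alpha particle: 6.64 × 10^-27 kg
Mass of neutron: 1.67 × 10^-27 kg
The neutron has the longer wavelength.

Using λ = h/√(2mKE):

For alpha particle: λ₁ = h/√(2m₁KE) = 3.83 × 10^-13 m
For neutron: λ₂ = h/√(2m₂KE) = 7.64 × 10^-13 m

Since λ ∝ 1/√m at constant kinetic energy, the lighter particle has the longer wavelength.

The neutron has the longer de Broglie wavelength.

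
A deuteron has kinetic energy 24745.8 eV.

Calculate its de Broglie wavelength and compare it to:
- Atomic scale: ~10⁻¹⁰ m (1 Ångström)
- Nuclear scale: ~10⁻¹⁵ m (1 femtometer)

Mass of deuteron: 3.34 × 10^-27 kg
λ = 1.29 × 10^-13 m, which is between nuclear and atomic scales.

Using λ = h/√(2mKE):

KE = 24745.8 eV = 3.965 × 10^-15 J

λ = h/√(2mKE)
λ = (6.626 × 10^-34 J·s) / √(2 × 3.34 × 10^-27 kg × 3.965 × 10^-15 J)
λ = 1.29 × 10^-13 m

Comparison:
- Atomic scale (10⁻¹⁰ m): λ is 0.0013× this size
- Nuclear scale (10⁻¹⁵ m): λ is 1.3e+02× this size

The wavelength is between nuclear and atomic scales.

This wavelength is appropriate for probing atomic structure but too large for nuclear physics experiments.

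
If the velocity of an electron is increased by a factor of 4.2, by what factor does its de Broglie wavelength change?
The wavelength decreases by a factor of 4.2.

From λ = h/(mv), the wavelength is inversely proportional to velocity:

λ ∝ 1/v

If v → 4.2v, then λ → λ/4.2

When velocity is increased by a factor of 4.2, the wavelength decreases by a factor of 4.2.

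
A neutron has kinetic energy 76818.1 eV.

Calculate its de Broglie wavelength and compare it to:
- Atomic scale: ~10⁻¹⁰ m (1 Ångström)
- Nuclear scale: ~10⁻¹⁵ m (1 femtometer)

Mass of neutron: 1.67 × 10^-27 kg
λ = 1.03 × 10^-13 m, which is between nuclear and atomic scales.

Using λ = h/√(2mKE):

KE = 76818.1 eV = 1.231 × 10^-14 J

λ = h/√(2mKE)
λ = (6.626 × 10^-34 J·s) / √(2 × 1.67 × 10^-27 kg × 1.231 × 10^-14 J)
λ = 1.03 × 10^-13 m

Comparison:
- Atomic scale (10⁻¹⁰ m): λ is 0.001× this size
- Nuclear scale (10⁻¹⁵ m): λ is 1e+02× this size

The wavelength is between nuclear and atomic scales.

This wavelength is appropriate for probing atomic structure but too large for nuclear physics experiments.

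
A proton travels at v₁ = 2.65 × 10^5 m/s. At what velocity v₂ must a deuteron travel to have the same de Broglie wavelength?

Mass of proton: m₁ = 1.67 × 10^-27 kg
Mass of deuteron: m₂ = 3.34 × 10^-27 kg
v₂ = 1.32 × 10^5 m/s

For equal de Broglie wavelengths: λ₁ = λ₂

h/(m₁v₁) = h/(m₂v₂)
m₁v₁ = m₂v₂
v₂ = v₁ · (m₁/m₂)

v₂ = 2.65 × 10^5 m/s × (1.67 × 10^-27 kg / 3.34 × 10^-27 kg)
v₂ = 1.32 × 10^5 m/s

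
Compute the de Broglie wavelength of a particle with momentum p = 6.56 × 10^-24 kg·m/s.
1.01 × 10^-10 m

Using the de Broglie relation λ = h/p:

λ = h/p
λ = (6.626 × 10^-34 J·s) / (6.56 × 10^-24 kg·m/s)
λ = 1.01 × 10^-10 m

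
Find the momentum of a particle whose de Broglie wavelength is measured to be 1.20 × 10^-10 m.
5.52 × 10^-24 kg·m/s

From the de Broglie relation λ = h/p, we solve for p:

p = h/λ
p = (6.626 × 10^-34 J·s) / (1.20 × 10^-10 m)
p = 5.52 × 10^-24 kg·m/s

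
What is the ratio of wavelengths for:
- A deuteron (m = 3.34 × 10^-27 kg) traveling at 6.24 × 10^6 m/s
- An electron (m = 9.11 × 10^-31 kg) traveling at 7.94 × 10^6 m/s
λ₁/λ₂ = 3.47 × 10^-4

Using λ = h/(mv):

λ₁ = h/(m₁v₁) = 3.18 × 10^-14 m
λ₂ = h/(m₂v₂) = 9.16 × 10^-11 m

Ratio λ₁/λ₂ = (m₂v₂)/(m₁v₁)
         = (9.11 × 10^-31 kg × 7.94 × 10^6 m/s) / (3.34 × 10^-27 kg × 6.24 × 10^6 m/s)
         = 3.47 × 10^-4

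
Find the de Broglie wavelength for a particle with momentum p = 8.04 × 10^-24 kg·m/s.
8.24 × 10^-11 m

Using the de Broglie relation λ = h/p:

λ = h/p
λ = (6.626 × 10^-34 J·s) / (8.04 × 10^-24 kg·m/s)
λ = 8.24 × 10^-11 m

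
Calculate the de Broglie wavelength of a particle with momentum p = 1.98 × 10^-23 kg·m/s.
3.35 × 10^-11 m

Using the de Broglie relation λ = h/p:

λ = h/p
λ = (6.626 × 10^-34 J·s) / (1.98 × 10^-23 kg·m/s)
λ = 3.35 × 10^-11 m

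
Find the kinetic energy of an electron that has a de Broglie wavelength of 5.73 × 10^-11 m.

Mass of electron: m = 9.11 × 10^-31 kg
7.34 × 10^-17 J (or 458 eV)

From λ = h/√(2mKE), we solve for KE:

λ² = h²/(2mKE)
KE = h²/(2mλ²)
KE = (6.626 × 10^-34 J·s)² / (2 × 9.11 × 10^-31 kg × (5.73 × 10^-11 m)²)
KE = 7.34 × 10^-17 J
KE = 458 eV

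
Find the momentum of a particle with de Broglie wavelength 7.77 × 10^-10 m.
8.53 × 10^-25 kg·m/s

From the de Broglie relation λ = h/p, we solve for p:

p = h/λ
p = (6.626 × 10^-34 J·s) / (7.77 × 10^-10 m)
p = 8.53 × 10^-25 kg·m/s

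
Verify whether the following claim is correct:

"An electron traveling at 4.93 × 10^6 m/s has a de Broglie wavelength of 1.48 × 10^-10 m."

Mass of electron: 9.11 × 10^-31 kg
True

The claim is correct.

Using λ = h/(mv):
λ = (6.626 × 10^-34 J·s) / (9.11 × 10^-31 kg × 4.93 × 10^6 m/s)
λ = 1.48 × 10^-10 m

This matches the claimed value.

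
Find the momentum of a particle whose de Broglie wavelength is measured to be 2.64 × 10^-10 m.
2.51 × 10^-24 kg·m/s

From the de Broglie relation λ = h/p, we solve for p:

p = h/λ
p = (6.626 × 10^-34 J·s) / (2.64 × 10^-10 m)
p = 2.51 × 10^-24 kg·m/s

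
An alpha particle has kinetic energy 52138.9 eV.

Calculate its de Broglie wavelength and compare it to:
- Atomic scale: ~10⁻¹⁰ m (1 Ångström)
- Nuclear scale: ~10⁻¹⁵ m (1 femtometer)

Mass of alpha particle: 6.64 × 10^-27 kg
λ = 6.29 × 10^-14 m, which is between nuclear and atomic scales.

Using λ = h/√(2mKE):

KE = 52138.9 eV = 8.354 × 10^-15 J

λ = h/√(2mKE)
λ = (6.626 × 10^-34 J·s) / √(2 × 6.64 × 10^-27 kg × 8.354 × 10^-15 J)
λ = 6.29 × 10^-14 m

Comparison:
- Atomic scale (10⁻¹⁰ m): λ is 0.00063× this size
- Nuclear scale (10⁻¹⁵ m): λ is 63× this size

The wavelength is between nuclear and atomic scales.

This wavelength is appropriate for probing atomic structure but too large for nuclear physics experiments.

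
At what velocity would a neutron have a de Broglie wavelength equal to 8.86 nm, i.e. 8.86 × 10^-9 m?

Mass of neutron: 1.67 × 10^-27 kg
4.48 × 10^1 m/s

From λ = h/(mv), solve for v:

v = h/(mλ)
v = (6.626 × 10^-34 J·s) / (1.67 × 10^-27 kg × 8.86 × 10^-9 m)
v = 4.48 × 10^1 m/s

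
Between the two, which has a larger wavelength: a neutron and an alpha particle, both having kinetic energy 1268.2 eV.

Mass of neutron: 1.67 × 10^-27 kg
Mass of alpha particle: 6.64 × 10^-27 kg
The neutron has the longer wavelength.

Using λ = h/√(2mKE):

For neutron: λ₁ = h/√(2m₁KE) = 8.04 × 10^-13 m
For alpha particle: λ₂ = h/√(2m₂KE) = 4.03 × 10^-13 m

Since λ ∝ 1/√m at constant kinetic energy, the lighter particle has the longer wavelength.

The neutron has the longer de Broglie wavelength.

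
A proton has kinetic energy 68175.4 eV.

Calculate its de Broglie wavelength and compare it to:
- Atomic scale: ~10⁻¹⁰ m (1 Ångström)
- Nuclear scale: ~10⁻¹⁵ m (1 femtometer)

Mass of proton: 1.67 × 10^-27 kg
λ = 1.10 × 10^-13 m, which is between nuclear and atomic scales.

Using λ = h/√(2mKE):

KE = 68175.4 eV = 1.092 × 10^-14 J

λ = h/√(2mKE)
λ = (6.626 × 10^-34 J·s) / √(2 × 1.67 × 10^-27 kg × 1.092 × 10^-14 J)
λ = 1.10 × 10^-13 m

Comparison:
- Atomic scale (10⁻¹⁰ m): λ is 0.0011× this size
- Nuclear scale (10⁻¹⁵ m): λ is 1.1e+02× this size

The wavelength is between nuclear and atomic scales.

This wavelength is appropriate for probing atomic structure but too large for nuclear physics experiments.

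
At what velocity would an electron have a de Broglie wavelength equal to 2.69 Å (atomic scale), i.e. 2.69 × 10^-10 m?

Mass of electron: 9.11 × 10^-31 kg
2.70 × 10^6 m/s

From λ = h/(mv), solve for v:

v = h/(mλ)
v = (6.626 × 10^-34 J·s) / (9.11 × 10^-31 kg × 2.69 × 10^-10 m)
v = 2.70 × 10^6 m/s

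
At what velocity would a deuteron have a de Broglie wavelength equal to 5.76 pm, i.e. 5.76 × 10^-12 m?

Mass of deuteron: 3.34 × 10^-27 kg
3.44 × 10^4 m/s

From λ = h/(mv), solve for v:

v = h/(mλ)
v = (6.626 × 10^-34 J·s) / (3.34 × 10^-27 kg × 5.76 × 10^-12 m)
v = 3.44 × 10^4 m/s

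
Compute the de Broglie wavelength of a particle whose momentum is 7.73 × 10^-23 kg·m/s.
8.57 × 10^-12 m

Using the de Broglie relation λ = h/p:

λ = h/p
λ = (6.626 × 10^-34 J·s) / (7.73 × 10^-23 kg·m/s)
λ = 8.57 × 10^-12 m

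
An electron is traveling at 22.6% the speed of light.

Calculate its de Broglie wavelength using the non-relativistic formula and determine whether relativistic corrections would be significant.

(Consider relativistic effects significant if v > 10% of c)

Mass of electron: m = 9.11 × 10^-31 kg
Yes, relativistic corrections are needed.

Using the non-relativistic de Broglie formula λ = h/(mv):

v = 22.6% × c = 6.775 × 10^7 m/s

λ = h/(mv)
λ = (6.626 × 10^-34 J·s) / (9.11 × 10^-31 kg × 6.775 × 10^7 m/s)
λ = 1.07 × 10^-11 m

Since v = 22.6% of c > 10% of c, relativistic corrections ARE significant and the actual wavelength would differ from this non-relativistic estimate.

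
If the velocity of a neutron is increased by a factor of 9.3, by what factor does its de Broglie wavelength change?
The wavelength decreases by a factor of 9.3.

From λ = h/(mv), the wavelength is inversely proportional to velocity:

λ ∝ 1/v

If v → 9.3v, then λ → λ/9.3

When velocity is increased by a factor of 9.3, the wavelength decreases by a factor of 9.3.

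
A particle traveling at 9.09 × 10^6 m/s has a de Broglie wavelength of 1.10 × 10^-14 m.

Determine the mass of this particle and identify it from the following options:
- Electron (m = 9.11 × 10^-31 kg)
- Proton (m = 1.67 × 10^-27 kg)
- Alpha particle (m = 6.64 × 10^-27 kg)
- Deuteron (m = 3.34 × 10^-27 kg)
The particle is an alpha particle.

From λ = h/(mv), solve for mass:

m = h/(λv)
m = (6.626 × 10^-34 J·s) / (1.10 × 10^-14 m × 9.09 × 10^6 m/s)
m = 6.63 × 10^-27 kg

Comparing with the listed masses, this is closest to an alpha particle.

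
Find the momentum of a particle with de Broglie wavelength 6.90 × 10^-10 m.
9.60 × 10^-25 kg·m/s

From the de Broglie relation λ = h/p, we solve for p:

p = h/λ
p = (6.626 × 10^-34 J·s) / (6.90 × 10^-10 m)
p = 9.60 × 10^-25 kg·m/s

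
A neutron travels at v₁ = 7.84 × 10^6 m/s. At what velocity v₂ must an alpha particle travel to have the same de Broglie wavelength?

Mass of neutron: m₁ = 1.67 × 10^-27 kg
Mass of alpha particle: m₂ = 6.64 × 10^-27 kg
v₂ = 1.97 × 10^6 m/s

For equal de Broglie wavelengths: λ₁ = λ₂

h/(m₁v₁) = h/(m₂v₂)
m₁v₁ = m₂v₂
v₂ = v₁ · (m₁/m₂)

v₂ = 7.84 × 10^6 m/s × (1.67 × 10^-27 kg / 6.64 × 10^-27 kg)
v₂ = 1.97 × 10^6 m/s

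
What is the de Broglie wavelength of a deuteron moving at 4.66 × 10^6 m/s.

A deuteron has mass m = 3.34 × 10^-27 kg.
4.26 × 10^-14 m

Using the de Broglie relation λ = h/(mv):

λ = h/(mv)
λ = (6.626 × 10^-34 J·s) / (3.34 × 10^-27 kg × 4.66 × 10^6 m/s)
λ = 4.26 × 10^-14 m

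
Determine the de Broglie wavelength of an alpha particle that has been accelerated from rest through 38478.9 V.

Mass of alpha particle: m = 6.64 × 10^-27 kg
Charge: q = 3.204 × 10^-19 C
5.18 × 10^-14 m

When a particle is accelerated through voltage V, it gains kinetic energy KE = qV.

The de Broglie wavelength is then λ = h/√(2mqV):

λ = h/√(2mqV)
λ = (6.626 × 10^-34 J·s) / √(2 × 6.64 × 10^-27 kg × 3.204 × 10^-19 C × 38478.9 V)
λ = 5.18 × 10^-14 m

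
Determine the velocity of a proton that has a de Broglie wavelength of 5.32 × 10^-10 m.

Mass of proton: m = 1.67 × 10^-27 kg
7.46 × 10^2 m/s

From the de Broglie relation λ = h/(mv), we solve for v:

v = h/(mλ)
v = (6.626 × 10^-34 J·s) / (1.67 × 10^-27 kg × 5.32 × 10^-10 m)
v = 7.46 × 10^2 m/s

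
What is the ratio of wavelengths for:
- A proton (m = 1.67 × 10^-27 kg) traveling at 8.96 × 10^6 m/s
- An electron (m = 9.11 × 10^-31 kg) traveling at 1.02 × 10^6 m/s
λ₁/λ₂ = 6.21 × 10^-5

Using λ = h/(mv):

λ₁ = h/(m₁v₁) = 4.43 × 10^-14 m
λ₂ = h/(m₂v₂) = 7.13 × 10^-10 m

Ratio λ₁/λ₂ = (m₂v₂)/(m₁v₁)
         = (9.11 × 10^-31 kg × 1.02 × 10^6 m/s) / (1.67 × 10^-27 kg × 8.96 × 10^6 m/s)
         = 6.21 × 10^-5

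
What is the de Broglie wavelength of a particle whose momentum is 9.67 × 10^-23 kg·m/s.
6.85 × 10^-12 m

Using the de Broglie relation λ = h/p:

λ = h/p
λ = (6.626 × 10^-34 J·s) / (9.67 × 10^-23 kg·m/s)
λ = 6.85 × 10^-12 m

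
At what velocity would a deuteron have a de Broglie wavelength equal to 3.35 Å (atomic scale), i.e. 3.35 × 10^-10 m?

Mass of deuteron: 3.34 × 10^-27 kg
5.92 × 10^2 m/s

From λ = h/(mv), solve for v:

v = h/(mλ)
v = (6.626 × 10^-34 J·s) / (3.34 × 10^-27 kg × 3.35 × 10^-10 m)
v = 5.92 × 10^2 m/s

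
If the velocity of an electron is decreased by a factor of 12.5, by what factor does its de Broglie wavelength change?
The wavelength increases by a factor of 12.5.

From λ = h/(mv), the wavelength is inversely proportional to velocity:

λ ∝ 1/v

If v → v/12.5, then λ → 12.5λ

When velocity is decreased by a factor of 12.5, the wavelength increases by a factor of 12.5.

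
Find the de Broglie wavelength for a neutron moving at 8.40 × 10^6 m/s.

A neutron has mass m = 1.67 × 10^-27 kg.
4.72 × 10^-14 m

Using the de Broglie relation λ = h/(mv):

λ = h/(mv)
λ = (6.626 × 10^-34 J·s) / (1.67 × 10^-27 kg × 8.40 × 10^6 m/s)
λ = 4.72 × 10^-14 m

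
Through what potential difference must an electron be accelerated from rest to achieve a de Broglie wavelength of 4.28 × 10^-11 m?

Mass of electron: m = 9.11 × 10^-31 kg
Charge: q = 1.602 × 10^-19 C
821 V

From λ = h/√(2mqV), we solve for V:

λ² = h²/(2mqV)
V = h²/(2mqλ²)
V = (6.626 × 10^-34 J·s)² / (2 × 9.11 × 10^-31 kg × 1.602 × 10^-19 C × (4.28 × 10^-11 m)²)
V = 821 V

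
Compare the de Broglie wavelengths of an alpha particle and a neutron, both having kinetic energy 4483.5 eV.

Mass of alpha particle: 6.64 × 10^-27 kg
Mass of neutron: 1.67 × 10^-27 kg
The neutron has the longer wavelength.

Using λ = h/√(2mKE):

For alpha particle: λ₁ = h/√(2m₁KE) = 2.15 × 10^-13 m
For neutron: λ₂ = h/√(2m₂KE) = 4.28 × 10^-13 m

Since λ ∝ 1/√m at constant kinetic energy, the lighter particle has the longer wavelength.

The neutron has the longer de Broglie wavelength.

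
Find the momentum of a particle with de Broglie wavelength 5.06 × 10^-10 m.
1.31 × 10^-24 kg·m/s

From the de Broglie relation λ = h/p, we solve for p:

p = h/λ
p = (6.626 × 10^-34 J·s) / (5.06 × 10^-10 m)
p = 1.31 × 10^-24 kg·m/s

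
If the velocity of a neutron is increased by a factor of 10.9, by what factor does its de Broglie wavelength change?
The wavelength decreases by a factor of 10.9.

From λ = h/(mv), the wavelength is inversely proportional to velocity:

λ ∝ 1/v

If v → 10.9v, then λ → λ/10.9

When velocity is increased by a factor of 10.9, the wavelength decreases by a factor of 10.9.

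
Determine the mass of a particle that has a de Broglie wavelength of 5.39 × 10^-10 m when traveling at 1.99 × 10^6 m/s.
6.18 × 10^-31 kg

From the de Broglie relation λ = h/(mv), we solve for m:

m = h/(λv)
m = (6.626 × 10^-34 J·s) / (5.39 × 10^-10 m × 1.99 × 10^6 m/s)
m = 6.18 × 10^-31 kg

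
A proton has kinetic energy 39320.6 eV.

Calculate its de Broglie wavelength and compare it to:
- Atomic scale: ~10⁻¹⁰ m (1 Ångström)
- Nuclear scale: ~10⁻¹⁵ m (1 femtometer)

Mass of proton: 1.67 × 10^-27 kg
λ = 1.44 × 10^-13 m, which is between nuclear and atomic scales.

Using λ = h/√(2mKE):

KE = 39320.6 eV = 6.300 × 10^-15 J

λ = h/√(2mKE)
λ = (6.626 × 10^-34 J·s) / √(2 × 1.67 × 10^-27 kg × 6.300 × 10^-15 J)
λ = 1.44 × 10^-13 m

Comparison:
- Atomic scale (10⁻¹⁰ m): λ is 0.0014× this size
- Nuclear scale (10⁻¹⁵ m): λ is 1.4e+02× this size

The wavelength is between nuclear and atomic scales.

This wavelength is appropriate for probing atomic structure but too large for nuclear physics experiments.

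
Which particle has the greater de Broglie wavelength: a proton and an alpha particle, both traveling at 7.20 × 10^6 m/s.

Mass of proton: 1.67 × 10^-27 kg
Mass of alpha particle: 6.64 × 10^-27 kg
The proton has the longer wavelength.

Using λ = h/(mv), since both particles have the same velocity, the wavelength depends only on mass.

For proton: λ₁ = h/(m₁v) = 5.51 × 10^-14 m
For alpha particle: λ₂ = h/(m₂v) = 1.39 × 10^-14 m

Since λ ∝ 1/m at constant velocity, the lighter particle has the longer wavelength.

The proton has the longer de Broglie wavelength.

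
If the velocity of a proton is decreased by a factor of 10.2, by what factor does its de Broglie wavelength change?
The wavelength increases by a factor of 10.2.

From λ = h/(mv), the wavelength is inversely proportional to velocity:

λ ∝ 1/v

If v → v/10.2, then λ → 10.2λ

When velocity is decreased by a factor of 10.2, the wavelength increases by a factor of 10.2.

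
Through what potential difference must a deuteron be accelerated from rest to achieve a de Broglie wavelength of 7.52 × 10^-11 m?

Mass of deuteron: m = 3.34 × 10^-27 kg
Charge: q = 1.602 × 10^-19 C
7.25 × 10^-2 V

From λ = h/√(2mqV), we solve for V:

λ² = h²/(2mqV)
V = h²/(2mqλ²)
V = (6.626 × 10^-34 J·s)² / (2 × 3.34 × 10^-27 kg × 1.602 × 10^-19 C × (7.52 × 10^-11 m)²)
V = 7.25 × 10^-2 V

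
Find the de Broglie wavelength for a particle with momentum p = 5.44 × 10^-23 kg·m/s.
1.22 × 10^-11 m

Using the de Broglie relation λ = h/p:

λ = h/p
λ = (6.626 × 10^-34 J·s) / (5.44 × 10^-23 kg·m/s)
λ = 1.22 × 10^-11 m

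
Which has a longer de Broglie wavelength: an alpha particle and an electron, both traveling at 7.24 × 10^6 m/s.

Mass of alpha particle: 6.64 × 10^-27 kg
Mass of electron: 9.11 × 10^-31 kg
The electron has the longer wavelength.

Using λ = h/(mv), since both particles have the same velocity, the wavelength depends only on mass.

For alpha particle: λ₁ = h/(m₁v) = 1.38 × 10^-14 m
For electron: λ₂ = h/(m₂v) = 1.00 × 10^-10 m

Since λ ∝ 1/m at constant velocity, the lighter particle has the longer wavelength.

The electron has the longer de Broglie wavelength.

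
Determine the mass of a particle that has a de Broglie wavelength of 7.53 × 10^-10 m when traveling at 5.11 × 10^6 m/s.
1.72 × 10^-31 kg

From the de Broglie relation λ = h/(mv), we solve for m:

m = h/(λv)
m = (6.626 × 10^-34 J·s) / (7.53 × 10^-10 m × 5.11 × 10^6 m/s)
m = 1.72 × 10^-31 kg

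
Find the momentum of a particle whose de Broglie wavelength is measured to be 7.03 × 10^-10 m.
9.43 × 10^-25 kg·m/s

From the de Broglie relation λ = h/p, we solve for p:

p = h/λ
p = (6.626 × 10^-34 J·s) / (7.03 × 10^-10 m)
p = 9.43 × 10^-25 kg·m/s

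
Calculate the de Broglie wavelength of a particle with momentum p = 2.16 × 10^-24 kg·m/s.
3.07 × 10^-10 m

Using the de Broglie relation λ = h/p:

λ = h/p
λ = (6.626 × 10^-34 J·s) / (2.16 × 10^-24 kg·m/s)
λ = 3.07 × 10^-10 m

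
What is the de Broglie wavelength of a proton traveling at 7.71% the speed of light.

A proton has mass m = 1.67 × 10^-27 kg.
1.72 × 10^-14 m

Using the de Broglie relation λ = h/(mv):

v = 7.71% × c = 2.311 × 10^7 m/s

λ = h/(mv)
λ = (6.626 × 10^-34 J·s) / (1.67 × 10^-27 kg × 2.311 × 10^7 m/s)
λ = 1.72 × 10^-14 m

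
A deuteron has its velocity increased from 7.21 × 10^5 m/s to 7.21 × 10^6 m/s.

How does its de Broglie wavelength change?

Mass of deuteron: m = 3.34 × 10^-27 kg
The wavelength decreases by a factor of 10.

Using λ = h/(mv):

Initial wavelength: λ₁ = h/(mv₁) = 2.75 × 10^-13 m
Final wavelength: λ₂ = h/(mv₂) = 2.75 × 10^-14 m

Since λ ∝ 1/v, when velocity increases by a factor of 10, the wavelength decreases by a factor of 10.

λ₂/λ₁ = v₁/v₂ = 1/10

The wavelength decreases by a factor of 10.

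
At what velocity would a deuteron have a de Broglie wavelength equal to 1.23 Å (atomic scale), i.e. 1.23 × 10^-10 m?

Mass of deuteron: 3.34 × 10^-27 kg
1.61 × 10^3 m/s

From λ = h/(mv), solve for v:

v = h/(mλ)
v = (6.626 × 10^-34 J·s) / (3.34 × 10^-27 kg × 1.23 × 10^-10 m)
v = 1.61 × 10^3 m/s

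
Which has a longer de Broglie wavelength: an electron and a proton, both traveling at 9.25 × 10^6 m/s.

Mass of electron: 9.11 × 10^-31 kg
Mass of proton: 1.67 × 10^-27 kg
The electron has the longer wavelength.

Using λ = h/(mv), since both particles have the same velocity, the wavelength depends only on mass.

For electron: λ₁ = h/(m₁v) = 7.86 × 10^-11 m
For proton: λ₂ = h/(m₂v) = 4.29 × 10^-14 m

Since λ ∝ 1/m at constant velocity, the lighter particle has the longer wavelength.

The electron has the longer de Broglie wavelength.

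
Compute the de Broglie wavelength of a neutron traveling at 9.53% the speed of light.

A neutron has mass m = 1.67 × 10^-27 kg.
1.39 × 10^-14 m

Using the de Broglie relation λ = h/(mv):

v = 9.53% × c = 2.857 × 10^7 m/s

λ = h/(mv)
λ = (6.626 × 10^-34 J·s) / (1.67 × 10^-27 kg × 2.857 × 10^7 m/s)
λ = 1.39 × 10^-14 m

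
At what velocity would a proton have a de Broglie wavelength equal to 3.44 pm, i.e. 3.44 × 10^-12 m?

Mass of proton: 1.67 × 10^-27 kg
1.15 × 10^5 m/s

From λ = h/(mv), solve for v:

v = h/(mλ)
v = (6.626 × 10^-34 J·s) / (1.67 × 10^-27 kg × 3.44 × 10^-12 m)
v = 1.15 × 10^5 m/s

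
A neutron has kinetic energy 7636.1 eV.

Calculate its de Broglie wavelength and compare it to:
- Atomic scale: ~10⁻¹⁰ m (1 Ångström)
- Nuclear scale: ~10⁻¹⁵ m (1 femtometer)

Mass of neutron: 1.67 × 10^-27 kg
λ = 3.28 × 10^-13 m, which is between nuclear and atomic scales.

Using λ = h/√(2mKE):

KE = 7636.1 eV = 1.223 × 10^-15 J

λ = h/√(2mKE)
λ = (6.626 × 10^-34 J·s) / √(2 × 1.67 × 10^-27 kg × 1.223 × 10^-15 J)
λ = 3.28 × 10^-13 m

Comparison:
- Atomic scale (10⁻¹⁰ m): λ is 0.0033× this size
- Nuclear scale (10⁻¹⁵ m): λ is 3.3e+02× this size

The wavelength is between nuclear and atomic scales.

This wavelength is appropriate for probing atomic structure but too large for nuclear physics experiments.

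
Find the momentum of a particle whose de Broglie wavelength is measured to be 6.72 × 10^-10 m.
9.86 × 10^-25 kg·m/s

From the de Broglie relation λ = h/p, we solve for p:

p = h/λ
p = (6.626 × 10^-34 J·s) / (6.72 × 10^-10 m)
p = 9.86 × 10^-25 kg·m/s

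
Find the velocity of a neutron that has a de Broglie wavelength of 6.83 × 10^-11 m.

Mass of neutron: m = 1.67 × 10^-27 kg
5.81 × 10^3 m/s

From the de Broglie relation λ = h/(mv), we solve for v:

v = h/(mλ)
v = (6.626 × 10^-34 J·s) / (1.67 × 10^-27 kg × 6.83 × 10^-11 m)
v = 5.81 × 10^3 m/s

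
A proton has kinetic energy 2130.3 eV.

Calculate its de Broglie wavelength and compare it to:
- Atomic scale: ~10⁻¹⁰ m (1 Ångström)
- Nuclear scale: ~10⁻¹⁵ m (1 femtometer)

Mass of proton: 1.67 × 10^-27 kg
λ = 6.21 × 10^-13 m, which is between nuclear and atomic scales.

Using λ = h/√(2mKE):

KE = 2130.3 eV = 3.413 × 10^-16 J

λ = h/√(2mKE)
λ = (6.626 × 10^-34 J·s) / √(2 × 1.67 × 10^-27 kg × 3.413 × 10^-16 J)
λ = 6.21 × 10^-13 m

Comparison:
- Atomic scale (10⁻¹⁰ m): λ is 0.0062× this size
- Nuclear scale (10⁻¹⁵ m): λ is 6.2e+02× this size

The wavelength is between nuclear and atomic scales.

This wavelength is appropriate for probing atomic structure but too large for nuclear physics experiments.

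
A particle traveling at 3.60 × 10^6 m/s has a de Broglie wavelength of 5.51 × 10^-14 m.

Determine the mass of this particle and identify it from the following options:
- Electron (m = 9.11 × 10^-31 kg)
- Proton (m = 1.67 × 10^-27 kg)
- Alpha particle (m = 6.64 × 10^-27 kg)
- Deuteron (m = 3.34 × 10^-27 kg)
The particle is a deuteron.

From λ = h/(mv), solve for mass:

m = h/(λv)
m = (6.626 × 10^-34 J·s) / (5.51 × 10^-14 m × 3.60 × 10^6 m/s)
m = 3.34 × 10^-27 kg

Comparing with the listed masses, this is closest to a deuteron.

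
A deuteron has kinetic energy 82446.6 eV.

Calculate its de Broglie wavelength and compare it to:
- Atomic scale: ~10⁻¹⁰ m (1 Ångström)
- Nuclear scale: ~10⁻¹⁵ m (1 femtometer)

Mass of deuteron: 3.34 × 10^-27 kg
λ = 7.05 × 10^-14 m, which is between nuclear and atomic scales.

Using λ = h/√(2mKE):

KE = 82446.6 eV = 1.321 × 10^-14 J

λ = h/√(2mKE)
λ = (6.626 × 10^-34 J·s) / √(2 × 3.34 × 10^-27 kg × 1.321 × 10^-14 J)
λ = 7.05 × 10^-14 m

Comparison:
- Atomic scale (10⁻¹⁰ m): λ is 0.00071× this size
- Nuclear scale (10⁻¹⁵ m): λ is 71× this size

The wavelength is between nuclear and atomic scales.

This wavelength is appropriate for probing atomic structure but too large for nuclear physics experiments.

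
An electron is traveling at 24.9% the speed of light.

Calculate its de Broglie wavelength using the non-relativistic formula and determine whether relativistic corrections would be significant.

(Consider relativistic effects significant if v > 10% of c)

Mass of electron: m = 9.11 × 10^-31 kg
Yes, relativistic corrections are needed.

Using the non-relativistic de Broglie formula λ = h/(mv):

v = 24.9% × c = 7.465 × 10^7 m/s

λ = h/(mv)
λ = (6.626 × 10^-34 J·s) / (9.11 × 10^-31 kg × 7.465 × 10^7 m/s)
λ = 9.74 × 10^-12 m

Since v = 24.9% of c > 10% of c, relativistic corrections ARE significant and the actual wavelength would differ from this non-relativistic estimate.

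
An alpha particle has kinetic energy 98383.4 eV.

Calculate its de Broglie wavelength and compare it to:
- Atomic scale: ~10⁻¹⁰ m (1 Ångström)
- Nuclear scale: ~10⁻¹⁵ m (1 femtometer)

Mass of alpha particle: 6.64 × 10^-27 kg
λ = 4.58 × 10^-14 m, which is between nuclear and atomic scales.

Using λ = h/√(2mKE):

KE = 98383.4 eV = 1.576 × 10^-14 J

λ = h/√(2mKE)
λ = (6.626 × 10^-34 J·s) / √(2 × 6.64 × 10^-27 kg × 1.576 × 10^-14 J)
λ = 4.58 × 10^-14 m

Comparison:
- Atomic scale (10⁻¹⁰ m): λ is 0.00046× this size
- Nuclear scale (10⁻¹⁵ m): λ is 46× this size

The wavelength is between nuclear and atomic scales.

This wavelength is appropriate for probing atomic structure but too large for nuclear physics experiments.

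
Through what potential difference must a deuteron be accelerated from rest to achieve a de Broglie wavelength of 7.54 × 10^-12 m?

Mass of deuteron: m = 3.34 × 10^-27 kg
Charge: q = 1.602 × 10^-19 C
7.22 V

From λ = h/√(2mqV), we solve for V:

λ² = h²/(2mqV)
V = h²/(2mqλ²)
V = (6.626 × 10^-34 J·s)² / (2 × 3.34 × 10^-27 kg × 1.602 × 10^-19 C × (7.54 × 10^-12 m)²)
V = 7.22 V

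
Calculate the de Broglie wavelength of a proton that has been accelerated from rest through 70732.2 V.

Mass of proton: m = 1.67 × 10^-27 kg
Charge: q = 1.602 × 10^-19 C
1.08 × 10^-13 m

When a particle is accelerated through voltage V, it gains kinetic energy KE = qV.

The de Broglie wavelength is then λ = h/√(2mqV):

λ = h/√(2mqV)
λ = (6.626 × 10^-34 J·s) / √(2 × 1.67 × 10^-27 kg × 1.602 × 10^-19 C × 70732.2 V)
λ = 1.08 × 10^-13 m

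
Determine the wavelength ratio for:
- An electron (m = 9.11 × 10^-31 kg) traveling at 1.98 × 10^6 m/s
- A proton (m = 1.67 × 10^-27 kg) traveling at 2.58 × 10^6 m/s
λ₁/λ₂ = 2.39 × 10^3

Using λ = h/(mv):

λ₁ = h/(m₁v₁) = 3.67 × 10^-10 m
λ₂ = h/(m₂v₂) = 1.54 × 10^-13 m

Ratio λ₁/λ₂ = (m₂v₂)/(m₁v₁)
         = (1.67 × 10^-27 kg × 2.58 × 10^6 m/s) / (9.11 × 10^-31 kg × 1.98 × 10^6 m/s)
         = 2.39 × 10^3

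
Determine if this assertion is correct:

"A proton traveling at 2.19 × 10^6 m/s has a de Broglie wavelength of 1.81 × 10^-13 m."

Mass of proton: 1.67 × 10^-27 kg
True

The claim is correct.

Using λ = h/(mv):
λ = (6.626 × 10^-34 J·s) / (1.67 × 10^-27 kg × 2.19 × 10^6 m/s)
λ = 1.81 × 10^-13 m

This matches the claimed value.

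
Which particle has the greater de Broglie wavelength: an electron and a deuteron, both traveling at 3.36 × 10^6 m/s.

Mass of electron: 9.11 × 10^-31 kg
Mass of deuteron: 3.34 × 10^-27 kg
The electron has the longer wavelength.

Using λ = h/(mv), since both particles have the same velocity, the wavelength depends only on mass.

For electron: λ₁ = h/(m₁v) = 2.16 × 10^-10 m
For deuteron: λ₂ = h/(m₂v) = 5.90 × 10^-14 m

Since λ ∝ 1/m at constant velocity, the lighter particle has the longer wavelength.

The electron has the longer de Broglie wavelength.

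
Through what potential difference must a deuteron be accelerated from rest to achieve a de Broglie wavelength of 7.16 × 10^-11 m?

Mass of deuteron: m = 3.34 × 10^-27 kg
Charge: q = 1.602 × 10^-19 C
8.00 × 10^-2 V

From λ = h/√(2mqV), we solve for V:

λ² = h²/(2mqV)
V = h²/(2mqλ²)
V = (6.626 × 10^-34 J·s)² / (2 × 3.34 × 10^-27 kg × 1.602 × 10^-19 C × (7.16 × 10^-11 m)²)
V = 8.00 × 10^-2 V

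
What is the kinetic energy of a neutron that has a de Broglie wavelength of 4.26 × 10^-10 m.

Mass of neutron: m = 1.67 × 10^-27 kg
7.24 × 10^-22 J (or 4.52 × 10^-3 eV)

From λ = h/√(2mKE), we solve for KE:

λ² = h²/(2mKE)
KE = h²/(2mλ²)
KE = (6.626 × 10^-34 J·s)² / (2 × 1.67 × 10^-27 kg × (4.26 × 10^-10 m)²)
KE = 7.24 × 10^-22 J
KE = 4.52 × 10^-3 eV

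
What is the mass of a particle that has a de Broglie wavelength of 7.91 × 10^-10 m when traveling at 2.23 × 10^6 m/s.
3.76 × 10^-31 kg

From the de Broglie relation λ = h/(mv), we solve for m:

m = h/(λv)
m = (6.626 × 10^-34 J·s) / (7.91 × 10^-10 m × 2.23 × 10^6 m/s)
m = 3.76 × 10^-31 kg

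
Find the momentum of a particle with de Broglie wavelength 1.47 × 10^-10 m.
4.51 × 10^-24 kg·m/s

From the de Broglie relation λ = h/p, we solve for p:

p = h/λ
p = (6.626 × 10^-34 J·s) / (1.47 × 10^-10 m)
p = 4.51 × 10^-24 kg·m/s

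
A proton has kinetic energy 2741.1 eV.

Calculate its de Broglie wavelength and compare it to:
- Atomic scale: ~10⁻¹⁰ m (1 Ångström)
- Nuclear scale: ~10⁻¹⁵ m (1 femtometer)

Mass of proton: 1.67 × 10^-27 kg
λ = 5.47 × 10^-13 m, which is between nuclear and atomic scales.

Using λ = h/√(2mKE):

KE = 2741.1 eV = 4.392 × 10^-16 J

λ = h/√(2mKE)
λ = (6.626 × 10^-34 J·s) / √(2 × 1.67 × 10^-27 kg × 4.392 × 10^-16 J)
λ = 5.47 × 10^-13 m

Comparison:
- Atomic scale (10⁻¹⁰ m): λ is 0.0055× this size
- Nuclear scale (10⁻¹⁵ m): λ is 5.5e+02× this size

The wavelength is between nuclear and atomic scales.

This wavelength is appropriate for probing atomic structure but too large for nuclear physics experiments.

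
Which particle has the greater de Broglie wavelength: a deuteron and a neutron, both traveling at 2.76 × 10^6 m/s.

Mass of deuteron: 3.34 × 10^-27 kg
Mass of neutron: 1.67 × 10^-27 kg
The neutron has the longer wavelength.

Using λ = h/(mv), since both particles have the same velocity, the wavelength depends only on mass.

For deuteron: λ₁ = h/(m₁v) = 7.19 × 10^-14 m
For neutron: λ₂ = h/(m₂v) = 1.44 × 10^-13 m

Since λ ∝ 1/m at constant velocity, the lighter particle has the longer wavelength.

The neutron has the longer de Broglie wavelength.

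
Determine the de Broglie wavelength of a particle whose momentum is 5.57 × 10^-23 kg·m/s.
1.19 × 10^-11 m

Using the de Broglie relation λ = h/p:

λ = h/p
λ = (6.626 × 10^-34 J·s) / (5.57 × 10^-23 kg·m/s)
λ = 1.19 × 10^-11 m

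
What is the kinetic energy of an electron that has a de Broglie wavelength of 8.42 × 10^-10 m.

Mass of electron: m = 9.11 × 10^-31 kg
3.40 × 10^-19 J (or 2.12 eV)

From λ = h/√(2mKE), we solve for KE:

λ² = h²/(2mKE)
KE = h²/(2mλ²)
KE = (6.626 × 10^-34 J·s)² / (2 × 9.11 × 10^-31 kg × (8.42 × 10^-10 m)²)
KE = 3.40 × 10^-19 J
KE = 2.12 eV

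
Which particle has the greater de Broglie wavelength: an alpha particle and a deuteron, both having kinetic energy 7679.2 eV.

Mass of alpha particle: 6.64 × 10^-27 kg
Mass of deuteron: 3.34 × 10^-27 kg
The deuteron has the longer wavelength.

Using λ = h/√(2mKE):

For alpha particle: λ₁ = h/√(2m₁KE) = 1.64 × 10^-13 m
For deuteron: λ₂ = h/√(2m₂KE) = 2.31 × 10^-13 m

Since λ ∝ 1/√m at constant kinetic energy, the lighter particle has the longer wavelength.

The deuteron has the longer de Broglie wavelength.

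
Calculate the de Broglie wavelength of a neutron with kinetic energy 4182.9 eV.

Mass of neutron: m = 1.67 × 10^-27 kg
4.43 × 10^-13 m

Using λ = h/√(2mKE):

First convert KE to Joules: KE = 4182.9 eV = 6.702 × 10^-16 J

λ = h/√(2mKE)
λ = (6.626 × 10^-34 J·s) / √(2 × 1.67 × 10^-27 kg × 6.702 × 10^-16 J)
λ = 4.43 × 10^-13 m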